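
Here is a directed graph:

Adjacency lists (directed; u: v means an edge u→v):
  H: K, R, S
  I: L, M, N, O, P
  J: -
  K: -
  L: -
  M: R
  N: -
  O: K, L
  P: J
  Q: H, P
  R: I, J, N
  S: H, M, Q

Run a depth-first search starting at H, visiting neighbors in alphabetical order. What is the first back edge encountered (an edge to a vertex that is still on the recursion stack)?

DFS from H (visiting neighbors in alphabetical order); mark gray on enter, black on exit:
H gray
  K gray
  K black
  R gray
    I gray
      L gray
      L black
      M gray
        M→R: R is gray → back edge
First back edge: M → R.

M->R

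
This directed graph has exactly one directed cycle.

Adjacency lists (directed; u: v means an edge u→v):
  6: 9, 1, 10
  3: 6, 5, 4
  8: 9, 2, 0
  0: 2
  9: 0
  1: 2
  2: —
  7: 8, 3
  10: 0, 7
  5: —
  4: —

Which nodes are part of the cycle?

3, 6, 7, 10

DFS with gray/black marking from 3:
3 gray
  6 gray
    9 gray
      0 gray
        2 gray
        2 black
      0 black
    9 black
    1 gray
      1→2: 2 black — skip
    1 black
    10 gray
      10→0: 0 black — skip
      7 gray
        8 gray
          8→9: 9 black — skip
          8→2: 2 black — skip
          8→0: 0 black — skip
        8 black
        7→3: 3 is gray → back edge
Back edge closes the cycle 3 → 6 → 10 → 7 → 3; its vertices are {3, 6, 7, 10}.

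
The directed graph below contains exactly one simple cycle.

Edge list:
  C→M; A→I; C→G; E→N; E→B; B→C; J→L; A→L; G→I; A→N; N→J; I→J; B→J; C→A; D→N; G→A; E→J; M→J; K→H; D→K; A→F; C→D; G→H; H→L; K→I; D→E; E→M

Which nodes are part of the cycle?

B, C, D, E

DFS with gray/black marking from C:
C gray
  A gray
    L gray
    L black
    I gray
      J gray
        J→L: L black — skip
      J black
    I black
    F gray
    F black
    N gray
      N→J: J black — skip
    N black
  A black
  M gray
    M→J: J black — skip
  M black
  G gray
    G→I: I black — skip
    G→A: A black — skip
    H gray
      H→L: L black — skip
    H black
  G black
  D gray
    D→N: N black — skip
    K gray
      K→H: H black — skip
      K→I: I black — skip
    K black
    E gray
      B gray
        B→J: J black — skip
        B→C: C is gray → back edge
Back edge closes the cycle C → D → E → B → C; its vertices are {B, C, D, E}.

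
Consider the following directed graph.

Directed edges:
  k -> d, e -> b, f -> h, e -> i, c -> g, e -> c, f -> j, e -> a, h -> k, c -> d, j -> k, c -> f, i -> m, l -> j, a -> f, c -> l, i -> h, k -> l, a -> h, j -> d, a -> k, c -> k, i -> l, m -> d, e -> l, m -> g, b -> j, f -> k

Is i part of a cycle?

No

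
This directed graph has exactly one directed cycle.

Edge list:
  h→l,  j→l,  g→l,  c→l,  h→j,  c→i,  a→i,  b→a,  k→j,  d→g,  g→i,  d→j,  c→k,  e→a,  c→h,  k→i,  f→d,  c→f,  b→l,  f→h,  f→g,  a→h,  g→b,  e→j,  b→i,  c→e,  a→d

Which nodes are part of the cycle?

DFS with gray/black marking from g:
g gray
  b gray
    l gray
    l black
    i gray
    i black
    a gray
      h gray
        h→l: l black — skip
        j gray
          j→l: l black — skip
        j black
      h black
      a→i: i black — skip
      d gray
        d→g: g is gray → back edge
Back edge closes the cycle g → b → a → d → g; its vertices are {a, b, d, g}.

a, b, d, g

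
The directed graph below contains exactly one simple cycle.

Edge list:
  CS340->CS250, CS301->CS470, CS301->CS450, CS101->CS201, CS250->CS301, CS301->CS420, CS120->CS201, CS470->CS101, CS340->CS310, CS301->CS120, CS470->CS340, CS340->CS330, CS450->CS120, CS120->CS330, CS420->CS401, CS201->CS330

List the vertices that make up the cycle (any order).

CS250, CS301, CS340, CS470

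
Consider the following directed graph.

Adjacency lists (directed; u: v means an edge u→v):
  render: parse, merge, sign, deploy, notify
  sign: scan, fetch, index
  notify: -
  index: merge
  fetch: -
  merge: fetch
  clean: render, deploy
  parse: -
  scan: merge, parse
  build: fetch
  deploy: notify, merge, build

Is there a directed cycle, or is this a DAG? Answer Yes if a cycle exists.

No

DFS with white/gray/black marking, starting from render:
render gray
  parse gray
  parse black
  merge gray
    fetch gray
    fetch black
  merge black
  sign gray
    scan gray
      scan→merge: merge black — skip
      scan→parse: parse black — skip
    scan black
    sign→fetch: fetch black — skip
    index gray
      index→merge: merge black — skip
    index black
  sign black
  deploy gray
    notify gray
    notify black
    deploy→merge: merge black — skip
    build gray
      build→fetch: fetch black — skip
    build black
  deploy black
  render→notify: notify black — skip
render black
clean gray
  clean→render: render black — skip
  clean→deploy: deploy black — skip
clean black
Every edge goes to a white or black vertex — no back edge, so the graph is acyclic.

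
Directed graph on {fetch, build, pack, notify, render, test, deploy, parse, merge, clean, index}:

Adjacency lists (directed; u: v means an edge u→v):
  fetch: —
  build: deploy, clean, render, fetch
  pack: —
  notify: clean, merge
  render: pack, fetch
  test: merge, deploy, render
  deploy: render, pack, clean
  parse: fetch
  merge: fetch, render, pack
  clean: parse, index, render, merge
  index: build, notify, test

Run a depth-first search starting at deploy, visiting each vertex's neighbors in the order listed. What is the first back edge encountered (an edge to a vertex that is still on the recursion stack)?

build→deploy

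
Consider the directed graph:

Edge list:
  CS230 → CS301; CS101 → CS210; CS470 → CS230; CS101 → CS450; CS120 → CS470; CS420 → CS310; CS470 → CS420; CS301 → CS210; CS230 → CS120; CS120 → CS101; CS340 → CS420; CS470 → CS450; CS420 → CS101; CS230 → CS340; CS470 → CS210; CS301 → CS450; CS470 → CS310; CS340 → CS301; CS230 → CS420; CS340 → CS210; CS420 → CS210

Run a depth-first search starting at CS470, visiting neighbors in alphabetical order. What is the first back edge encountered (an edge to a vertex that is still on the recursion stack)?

CS120→CS470

DFS from CS470 (visiting neighbors in alphabetical order); mark gray on enter, black on exit:
CS470 gray
  CS210 gray
  CS210 black
  CS230 gray
    CS120 gray
      CS101 gray
        CS101→CS210: CS210 black — skip
        CS450 gray
        CS450 black
      CS101 black
      CS120→CS470: CS470 is gray → back edge
First back edge: CS120 → CS470.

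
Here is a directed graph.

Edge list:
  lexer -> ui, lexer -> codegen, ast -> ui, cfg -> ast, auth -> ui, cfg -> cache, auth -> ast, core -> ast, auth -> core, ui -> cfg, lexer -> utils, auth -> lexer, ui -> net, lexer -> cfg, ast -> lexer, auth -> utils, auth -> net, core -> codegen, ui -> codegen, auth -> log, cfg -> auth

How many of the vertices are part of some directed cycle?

A vertex is on a directed cycle iff it belongs to a strongly connected component of size ≥ 2 (or has a self-loop).
The vertices on cycles are {ui, ast, cfg, auth, core, lexer} — 6 in total.

6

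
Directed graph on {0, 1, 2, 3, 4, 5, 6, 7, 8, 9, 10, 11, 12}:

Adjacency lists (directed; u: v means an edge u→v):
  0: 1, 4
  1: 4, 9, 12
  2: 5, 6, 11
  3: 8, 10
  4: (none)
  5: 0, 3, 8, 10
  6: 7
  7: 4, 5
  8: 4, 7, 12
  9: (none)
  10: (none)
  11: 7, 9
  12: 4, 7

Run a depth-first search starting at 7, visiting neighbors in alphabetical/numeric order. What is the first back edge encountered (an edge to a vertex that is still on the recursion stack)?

12->7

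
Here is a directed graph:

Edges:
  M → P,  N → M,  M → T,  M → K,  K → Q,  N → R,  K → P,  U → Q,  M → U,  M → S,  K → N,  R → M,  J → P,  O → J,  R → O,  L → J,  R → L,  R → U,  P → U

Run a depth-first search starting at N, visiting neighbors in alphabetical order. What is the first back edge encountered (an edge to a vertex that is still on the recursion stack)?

K→N

DFS from N (visiting neighbors in alphabetical order); mark gray on enter, black on exit:
N gray
  M gray
    K gray
      K→N: N is gray → back edge
First back edge: K → N.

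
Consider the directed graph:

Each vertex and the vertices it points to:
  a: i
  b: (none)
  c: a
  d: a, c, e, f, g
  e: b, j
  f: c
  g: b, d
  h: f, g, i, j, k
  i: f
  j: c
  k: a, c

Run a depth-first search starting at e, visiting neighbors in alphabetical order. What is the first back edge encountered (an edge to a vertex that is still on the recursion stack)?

DFS from e (visiting neighbors in alphabetical order); mark gray on enter, black on exit:
e gray
  b gray
  b black
  j gray
    c gray
      a gray
        i gray
          f gray
            f→c: c is gray → back edge
First back edge: f → c.

f→c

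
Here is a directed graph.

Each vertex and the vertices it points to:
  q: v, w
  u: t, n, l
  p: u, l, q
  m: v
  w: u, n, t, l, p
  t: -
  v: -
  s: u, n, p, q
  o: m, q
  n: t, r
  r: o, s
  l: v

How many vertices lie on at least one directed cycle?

8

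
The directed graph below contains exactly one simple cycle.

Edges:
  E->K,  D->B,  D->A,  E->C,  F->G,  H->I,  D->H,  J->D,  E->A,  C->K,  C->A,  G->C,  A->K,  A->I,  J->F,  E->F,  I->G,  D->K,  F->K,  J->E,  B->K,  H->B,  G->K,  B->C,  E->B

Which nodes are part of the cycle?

DFS with gray/black marking from A:
A gray
  K gray
  K black
  I gray
    G gray
      G→K: K black — skip
      C gray
        C→A: A is gray → back edge
Back edge closes the cycle A → I → G → C → A; its vertices are {A, C, G, I}.

A, C, G, I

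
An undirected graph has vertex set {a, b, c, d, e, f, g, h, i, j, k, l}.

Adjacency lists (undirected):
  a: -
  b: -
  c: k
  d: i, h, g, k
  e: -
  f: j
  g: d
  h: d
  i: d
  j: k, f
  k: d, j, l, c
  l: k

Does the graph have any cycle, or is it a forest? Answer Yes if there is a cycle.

DFS, tracking each vertex's parent; an edge to a visited non-parent vertex closes a cycle.
Start from l:
visit l (parent –)
  visit k (parent l)
    visit d (parent k)
      visit i (parent d)
        i–d: parent, skip
      visit h (parent d)
        h–d: parent, skip
      visit g (parent d)
        g–d: parent, skip
      d–k: parent, skip
    visit j (parent k)
      j–k: parent, skip
      visit f (parent j)
        f–j: parent, skip
    k–l: parent, skip
    visit c (parent k)
      c–k: parent, skip
visit a (parent –)
visit b (parent –)
visit e (parent –)
No non-parent visited neighbor found — the graph is a forest.

No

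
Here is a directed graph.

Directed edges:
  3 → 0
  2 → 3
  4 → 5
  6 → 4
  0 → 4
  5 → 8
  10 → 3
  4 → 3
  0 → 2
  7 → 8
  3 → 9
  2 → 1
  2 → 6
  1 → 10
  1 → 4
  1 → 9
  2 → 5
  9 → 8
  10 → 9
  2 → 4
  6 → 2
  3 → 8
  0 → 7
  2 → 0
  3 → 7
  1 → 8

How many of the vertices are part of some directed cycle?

7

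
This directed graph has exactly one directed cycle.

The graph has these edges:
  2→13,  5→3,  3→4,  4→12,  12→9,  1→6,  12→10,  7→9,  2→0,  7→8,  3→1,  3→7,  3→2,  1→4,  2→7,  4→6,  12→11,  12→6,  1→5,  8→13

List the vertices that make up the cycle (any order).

1, 3, 5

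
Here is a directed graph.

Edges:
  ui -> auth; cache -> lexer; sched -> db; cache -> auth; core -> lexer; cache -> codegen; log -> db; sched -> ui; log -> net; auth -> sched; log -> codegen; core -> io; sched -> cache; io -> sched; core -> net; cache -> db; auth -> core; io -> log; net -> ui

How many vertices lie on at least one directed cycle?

8

A vertex is on a directed cycle iff it belongs to a strongly connected component of size ≥ 2 (or has a self-loop).
The vertices on cycles are {io, ui, log, net, auth, core, cache, sched} — 8 in total.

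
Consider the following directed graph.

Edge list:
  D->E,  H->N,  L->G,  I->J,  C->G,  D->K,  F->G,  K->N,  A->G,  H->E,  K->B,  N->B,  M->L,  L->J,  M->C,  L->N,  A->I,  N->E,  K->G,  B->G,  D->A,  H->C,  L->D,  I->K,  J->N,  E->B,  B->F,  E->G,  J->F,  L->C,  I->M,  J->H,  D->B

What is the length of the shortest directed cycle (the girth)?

For each vertex v, BFS finds the shortest path from v back to v.
The shortest such closed walk is I → M → L → D → A → I, length 5.

5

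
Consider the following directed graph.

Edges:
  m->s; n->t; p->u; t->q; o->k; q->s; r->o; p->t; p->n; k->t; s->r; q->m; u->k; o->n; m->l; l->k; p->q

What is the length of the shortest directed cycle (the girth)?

For each vertex v, BFS finds the shortest path from v back to v.
The shortest such closed walk is q → m → l → k → t → q, length 5.

5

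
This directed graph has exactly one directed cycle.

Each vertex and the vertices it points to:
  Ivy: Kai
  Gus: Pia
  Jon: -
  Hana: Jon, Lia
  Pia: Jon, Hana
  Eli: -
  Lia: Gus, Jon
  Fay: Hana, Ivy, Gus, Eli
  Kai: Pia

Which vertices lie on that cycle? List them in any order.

Gus, Lia, Pia, Hana

DFS with gray/black marking from Hana:
Hana gray
  Jon gray
  Jon black
  Lia gray
    Gus gray
      Pia gray
        Pia→Jon: Jon black — skip
        Pia→Hana: Hana is gray → back edge
Back edge closes the cycle Hana → Lia → Gus → Pia → Hana; its vertices are {Gus, Lia, Pia, Hana}.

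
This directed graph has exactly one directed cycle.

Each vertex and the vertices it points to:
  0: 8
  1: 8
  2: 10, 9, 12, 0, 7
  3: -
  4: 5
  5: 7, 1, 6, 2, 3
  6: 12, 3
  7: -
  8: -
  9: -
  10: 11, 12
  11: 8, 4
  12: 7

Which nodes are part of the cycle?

2, 4, 5, 10, 11

DFS with gray/black marking from 5:
5 gray
  7 gray
  7 black
  1 gray
    8 gray
    8 black
  1 black
  6 gray
    12 gray
      12→7: 7 black — skip
    12 black
    3 gray
    3 black
  6 black
  2 gray
    10 gray
      11 gray
        11→8: 8 black — skip
        4 gray
          4→5: 5 is gray → back edge
Back edge closes the cycle 5 → 2 → 10 → 11 → 4 → 5; its vertices are {2, 4, 5, 10, 11}.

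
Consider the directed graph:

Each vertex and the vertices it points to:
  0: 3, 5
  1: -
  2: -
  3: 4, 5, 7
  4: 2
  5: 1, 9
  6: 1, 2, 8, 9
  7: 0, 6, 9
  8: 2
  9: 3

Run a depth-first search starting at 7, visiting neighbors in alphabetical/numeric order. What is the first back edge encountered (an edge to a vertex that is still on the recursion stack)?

DFS from 7 (visiting neighbors in alphabetical/numeric order); mark gray on enter, black on exit:
7 gray
  0 gray
    3 gray
      4 gray
        2 gray
        2 black
      4 black
      5 gray
        1 gray
        1 black
        9 gray
          9→3: 3 is gray → back edge
First back edge: 9 → 3.

9->3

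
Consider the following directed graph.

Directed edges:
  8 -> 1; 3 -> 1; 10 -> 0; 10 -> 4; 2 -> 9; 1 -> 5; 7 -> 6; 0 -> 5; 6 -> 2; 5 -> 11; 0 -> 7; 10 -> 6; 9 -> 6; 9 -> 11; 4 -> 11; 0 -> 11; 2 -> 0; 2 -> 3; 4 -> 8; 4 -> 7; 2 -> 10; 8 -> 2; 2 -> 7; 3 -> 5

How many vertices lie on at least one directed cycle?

A vertex is on a directed cycle iff it belongs to a strongly connected component of size ≥ 2 (or has a self-loop).
The vertices on cycles are {0, 2, 4, 6, 7, 8, 9, 10} — 8 in total.

8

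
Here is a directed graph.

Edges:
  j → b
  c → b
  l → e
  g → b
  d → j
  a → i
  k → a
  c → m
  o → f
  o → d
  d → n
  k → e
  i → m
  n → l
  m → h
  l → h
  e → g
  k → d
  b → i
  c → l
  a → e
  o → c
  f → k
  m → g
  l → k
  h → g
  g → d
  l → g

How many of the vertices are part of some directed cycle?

12

A vertex is on a directed cycle iff it belongs to a strongly connected component of size ≥ 2 (or has a self-loop).
The vertices on cycles are {a, b, d, e, g, h, i, j, k, l, m, n} — 12 in total.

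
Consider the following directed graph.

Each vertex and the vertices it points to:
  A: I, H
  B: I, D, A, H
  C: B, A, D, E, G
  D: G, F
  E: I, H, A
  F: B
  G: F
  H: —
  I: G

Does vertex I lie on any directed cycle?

I is on a cycle iff I can reach itself via ≥1 edge.
I → G → F → B → I — yes.

Yes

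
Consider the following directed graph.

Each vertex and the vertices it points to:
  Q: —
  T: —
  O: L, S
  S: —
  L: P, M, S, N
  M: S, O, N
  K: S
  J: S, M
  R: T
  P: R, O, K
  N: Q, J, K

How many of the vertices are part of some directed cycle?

6

A vertex is on a directed cycle iff it belongs to a strongly connected component of size ≥ 2 (or has a self-loop).
The vertices on cycles are {J, L, M, N, O, P} — 6 in total.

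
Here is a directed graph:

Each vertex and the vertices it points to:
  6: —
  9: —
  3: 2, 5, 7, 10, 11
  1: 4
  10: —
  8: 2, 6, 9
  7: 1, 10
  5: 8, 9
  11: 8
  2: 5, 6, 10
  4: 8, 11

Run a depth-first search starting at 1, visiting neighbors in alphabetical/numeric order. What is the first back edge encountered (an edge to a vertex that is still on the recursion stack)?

DFS from 1 (visiting neighbors in alphabetical/numeric order); mark gray on enter, black on exit:
1 gray
  4 gray
    8 gray
      2 gray
        5 gray
          5→8: 8 is gray → back edge
First back edge: 5 → 8.

5→8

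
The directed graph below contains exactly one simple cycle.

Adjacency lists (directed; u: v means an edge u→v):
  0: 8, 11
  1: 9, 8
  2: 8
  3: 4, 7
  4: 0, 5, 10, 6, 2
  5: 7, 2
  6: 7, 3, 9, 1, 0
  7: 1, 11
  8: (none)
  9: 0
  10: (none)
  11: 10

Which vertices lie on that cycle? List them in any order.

DFS with gray/black marking from 3:
3 gray
  4 gray
    0 gray
      8 gray
      8 black
      11 gray
        10 gray
        10 black
      11 black
    0 black
    5 gray
      7 gray
        1 gray
          9 gray
            9→0: 0 black — skip
          9 black
          1→8: 8 black — skip
        1 black
        7→11: 11 black — skip
      7 black
      2 gray
        2→8: 8 black — skip
      2 black
    5 black
    4→10: 10 black — skip
    6 gray
      6→7: 7 black — skip
      6→3: 3 is gray → back edge
Back edge closes the cycle 3 → 4 → 6 → 3; its vertices are {3, 4, 6}.

3, 4, 6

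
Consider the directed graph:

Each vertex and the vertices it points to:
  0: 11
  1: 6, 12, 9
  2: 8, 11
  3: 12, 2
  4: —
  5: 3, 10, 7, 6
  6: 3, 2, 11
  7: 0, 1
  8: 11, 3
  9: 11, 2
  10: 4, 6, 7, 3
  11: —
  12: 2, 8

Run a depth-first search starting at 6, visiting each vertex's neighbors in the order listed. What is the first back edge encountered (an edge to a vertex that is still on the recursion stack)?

8→3

DFS from 6 (visiting each vertex's neighbors in the order listed); mark gray on enter, black on exit:
6 gray
  3 gray
    12 gray
      2 gray
        8 gray
          11 gray
          11 black
          8→3: 3 is gray → back edge
First back edge: 8 → 3.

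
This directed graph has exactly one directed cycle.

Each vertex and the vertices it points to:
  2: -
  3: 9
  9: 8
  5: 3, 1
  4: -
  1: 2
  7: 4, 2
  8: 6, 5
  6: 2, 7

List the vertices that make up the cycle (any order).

DFS with gray/black marking from 8:
8 gray
  6 gray
    2 gray
    2 black
    7 gray
      4 gray
      4 black
      7→2: 2 black — skip
    7 black
  6 black
  5 gray
    3 gray
      9 gray
        9→8: 8 is gray → back edge
Back edge closes the cycle 8 → 5 → 3 → 9 → 8; its vertices are {3, 5, 8, 9}.

3, 5, 8, 9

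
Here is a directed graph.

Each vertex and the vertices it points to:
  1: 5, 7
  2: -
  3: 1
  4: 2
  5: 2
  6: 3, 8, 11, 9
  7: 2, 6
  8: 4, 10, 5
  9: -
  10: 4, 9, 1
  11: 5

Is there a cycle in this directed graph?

DFS with white/gray/black marking, starting from 8:
8 gray
  4 gray
    2 gray
    2 black
  4 black
  10 gray
    10→4: 4 black — skip
    9 gray
    9 black
    1 gray
      5 gray
        5→2: 2 black — skip
      5 black
      7 gray
        7→2: 2 black — skip
        6 gray
          3 gray
            3→1: 1 is gray → back edge
Back edge found, so a cycle exists: 1 → 7 → 6 → 3 → 1.

Yes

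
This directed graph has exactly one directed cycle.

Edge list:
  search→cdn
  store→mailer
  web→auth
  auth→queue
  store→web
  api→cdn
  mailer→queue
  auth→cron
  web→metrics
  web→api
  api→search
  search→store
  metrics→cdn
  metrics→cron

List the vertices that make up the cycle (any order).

api, web, store, search

DFS with gray/black marking from store:
store gray
  web gray
    auth gray
      queue gray
      queue black
      cron gray
      cron black
    auth black
    metrics gray
      cdn gray
      cdn black
      metrics→cron: cron black — skip
    metrics black
    api gray
      search gray
        search→store: store is gray → back edge
Back edge closes the cycle store → web → api → search → store; its vertices are {api, web, store, search}.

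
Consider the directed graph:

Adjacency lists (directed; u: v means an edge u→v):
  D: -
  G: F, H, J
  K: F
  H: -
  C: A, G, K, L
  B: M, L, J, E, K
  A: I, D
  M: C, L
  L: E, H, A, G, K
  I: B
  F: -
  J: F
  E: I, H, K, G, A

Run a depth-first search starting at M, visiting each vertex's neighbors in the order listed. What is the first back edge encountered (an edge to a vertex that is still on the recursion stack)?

B->M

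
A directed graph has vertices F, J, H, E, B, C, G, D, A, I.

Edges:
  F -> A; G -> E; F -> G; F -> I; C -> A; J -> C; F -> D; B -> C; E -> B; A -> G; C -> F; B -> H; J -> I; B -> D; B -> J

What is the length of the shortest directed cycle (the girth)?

5

For each vertex v, BFS finds the shortest path from v back to v.
The shortest such closed walk is E → B → C → F → G → E, length 5.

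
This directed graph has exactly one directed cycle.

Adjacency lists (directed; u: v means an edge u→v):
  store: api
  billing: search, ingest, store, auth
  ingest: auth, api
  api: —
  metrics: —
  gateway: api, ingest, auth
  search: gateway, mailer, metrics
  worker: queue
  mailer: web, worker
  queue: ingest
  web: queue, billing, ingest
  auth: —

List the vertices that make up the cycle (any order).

web, mailer, search, billing

DFS with gray/black marking from billing:
billing gray
  search gray
    gateway gray
      api gray
      api black
      ingest gray
        auth gray
        auth black
        ingest→api: api black — skip
      ingest black
      gateway→auth: auth black — skip
    gateway black
    mailer gray
      web gray
        queue gray
          queue→ingest: ingest black — skip
        queue black
        web→billing: billing is gray → back edge
Back edge closes the cycle billing → search → mailer → web → billing; its vertices are {web, mailer, search, billing}.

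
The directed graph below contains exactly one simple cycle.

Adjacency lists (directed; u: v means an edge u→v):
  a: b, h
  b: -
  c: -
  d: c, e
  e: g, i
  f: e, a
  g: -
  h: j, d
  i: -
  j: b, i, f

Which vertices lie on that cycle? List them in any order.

a, f, h, j

DFS with gray/black marking from h:
h gray
  j gray
    b gray
    b black
    i gray
    i black
    f gray
      e gray
        g gray
        g black
        e→i: i black — skip
      e black
      a gray
        a→b: b black — skip
        a→h: h is gray → back edge
Back edge closes the cycle h → j → f → a → h; its vertices are {a, f, h, j}.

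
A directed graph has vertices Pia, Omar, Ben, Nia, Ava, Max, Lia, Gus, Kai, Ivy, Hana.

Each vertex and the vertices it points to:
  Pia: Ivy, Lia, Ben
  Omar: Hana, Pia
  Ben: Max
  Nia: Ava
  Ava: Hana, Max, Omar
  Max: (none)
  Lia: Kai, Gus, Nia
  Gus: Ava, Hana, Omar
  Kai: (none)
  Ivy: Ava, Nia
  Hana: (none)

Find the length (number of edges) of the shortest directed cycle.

4

For each vertex v, BFS finds the shortest path from v back to v.
The shortest such closed walk is Pia → Ivy → Ava → Omar → Pia, length 4.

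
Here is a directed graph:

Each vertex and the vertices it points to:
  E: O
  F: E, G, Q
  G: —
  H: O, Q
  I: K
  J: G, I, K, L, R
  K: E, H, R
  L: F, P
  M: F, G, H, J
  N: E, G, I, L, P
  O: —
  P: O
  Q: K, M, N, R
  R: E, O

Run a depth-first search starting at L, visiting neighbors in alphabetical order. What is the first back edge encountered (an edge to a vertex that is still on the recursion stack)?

DFS from L (visiting neighbors in alphabetical order); mark gray on enter, black on exit:
L gray
  F gray
    E gray
      O gray
      O black
    E black
    G gray
    G black
    Q gray
      K gray
        K→E: E black — skip
        H gray
          H→O: O black — skip
          H→Q: Q is gray → back edge
First back edge: H → Q.

H→Q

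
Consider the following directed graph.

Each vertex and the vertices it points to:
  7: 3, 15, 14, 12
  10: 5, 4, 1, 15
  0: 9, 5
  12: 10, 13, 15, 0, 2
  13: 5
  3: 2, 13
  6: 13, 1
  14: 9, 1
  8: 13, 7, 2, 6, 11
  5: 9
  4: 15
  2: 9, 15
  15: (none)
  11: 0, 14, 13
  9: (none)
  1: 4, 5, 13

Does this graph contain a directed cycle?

DFS with white/gray/black marking, starting from 10:
10 gray
  5 gray
    9 gray
    9 black
  5 black
  4 gray
    15 gray
    15 black
  4 black
  1 gray
    1→4: 4 black — skip
    1→5: 5 black — skip
    13 gray
      13→5: 5 black — skip
    13 black
  1 black
  10→15: 15 black — skip
10 black
7 gray
  3 gray
    2 gray
      2→9: 9 black — skip
      2→15: 15 black — skip
    2 black
    3→13: 13 black — skip
  3 black
  7→15: 15 black — skip
  14 gray
    14→9: 9 black — skip
    14→1: 1 black — skip
  14 black
  12 gray
    12→10: 10 black — skip
    12→13: 13 black — skip
    12→15: 15 black — skip
    0 gray
      0→9: 9 black — skip
      0→5: 5 black — skip
    0 black
    12→2: 2 black — skip
  12 black
7 black
6 gray
  6→13: 13 black — skip
  6→1: 1 black — skip
6 black
8 gray
  8→13: 13 black — skip
  8→7: 7 black — skip
  8→2: 2 black — skip
  8→6: 6 black — skip
  11 gray
    11→0: 0 black — skip
    11→14: 14 black — skip
    11→13: 13 black — skip
  11 black
8 black
Every edge goes to a white or black vertex — no back edge, so the graph is acyclic.

No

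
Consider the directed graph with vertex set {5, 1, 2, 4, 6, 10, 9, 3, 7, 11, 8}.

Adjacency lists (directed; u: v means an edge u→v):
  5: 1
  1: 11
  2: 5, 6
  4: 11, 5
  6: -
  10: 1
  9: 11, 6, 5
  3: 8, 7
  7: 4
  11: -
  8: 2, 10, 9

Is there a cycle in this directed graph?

No

DFS with white/gray/black marking, starting from 7:
7 gray
  4 gray
    11 gray
    11 black
    5 gray
      1 gray
        1→11: 11 black — skip
      1 black
    5 black
  4 black
7 black
2 gray
  2→5: 5 black — skip
  6 gray
  6 black
2 black
10 gray
  10→1: 1 black — skip
10 black
9 gray
  9→11: 11 black — skip
  9→6: 6 black — skip
  9→5: 5 black — skip
9 black
3 gray
  8 gray
    8→2: 2 black — skip
    8→10: 10 black — skip
    8→9: 9 black — skip
  8 black
  3→7: 7 black — skip
3 black
Every edge goes to a white or black vertex — no back edge, so the graph is acyclic.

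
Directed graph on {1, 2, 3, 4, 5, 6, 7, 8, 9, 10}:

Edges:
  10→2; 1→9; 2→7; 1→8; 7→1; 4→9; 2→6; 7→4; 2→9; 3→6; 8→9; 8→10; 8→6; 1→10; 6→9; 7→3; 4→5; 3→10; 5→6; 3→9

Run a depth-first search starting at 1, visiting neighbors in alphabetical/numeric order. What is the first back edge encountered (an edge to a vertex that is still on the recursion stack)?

7->1

DFS from 1 (visiting neighbors in alphabetical/numeric order); mark gray on enter, black on exit:
1 gray
  8 gray
    6 gray
      9 gray
      9 black
    6 black
    8→9: 9 black — skip
    10 gray
      2 gray
        2→6: 6 black — skip
        7 gray
          7→1: 1 is gray → back edge
First back edge: 7 → 1.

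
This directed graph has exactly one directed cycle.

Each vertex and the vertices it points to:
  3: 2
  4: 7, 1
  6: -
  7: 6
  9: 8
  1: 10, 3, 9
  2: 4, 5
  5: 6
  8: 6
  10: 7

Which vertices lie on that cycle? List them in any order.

DFS with gray/black marking from 1:
1 gray
  10 gray
    7 gray
      6 gray
      6 black
    7 black
  10 black
  3 gray
    2 gray
      4 gray
        4→7: 7 black — skip
        4→1: 1 is gray → back edge
Back edge closes the cycle 1 → 3 → 2 → 4 → 1; its vertices are {1, 2, 3, 4}.

1, 2, 3, 4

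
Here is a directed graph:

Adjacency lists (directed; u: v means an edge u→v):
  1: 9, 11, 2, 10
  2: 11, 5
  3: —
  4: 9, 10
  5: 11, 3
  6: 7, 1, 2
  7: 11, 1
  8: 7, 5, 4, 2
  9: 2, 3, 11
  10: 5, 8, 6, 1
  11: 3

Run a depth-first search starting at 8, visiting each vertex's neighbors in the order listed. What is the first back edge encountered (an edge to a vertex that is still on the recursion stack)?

DFS from 8 (visiting each vertex's neighbors in the order listed); mark gray on enter, black on exit:
8 gray
  7 gray
    11 gray
      3 gray
      3 black
    11 black
    1 gray
      9 gray
        2 gray
          2→11: 11 black — skip
          5 gray
            5→11: 11 black — skip
            5→3: 3 black — skip
          5 black
        2 black
        9→3: 3 black — skip
        9→11: 11 black — skip
      9 black
      1→11: 11 black — skip
      1→2: 2 black — skip
      10 gray
        10→5: 5 black — skip
        10→8: 8 is gray → back edge
First back edge: 10 → 8.

10->8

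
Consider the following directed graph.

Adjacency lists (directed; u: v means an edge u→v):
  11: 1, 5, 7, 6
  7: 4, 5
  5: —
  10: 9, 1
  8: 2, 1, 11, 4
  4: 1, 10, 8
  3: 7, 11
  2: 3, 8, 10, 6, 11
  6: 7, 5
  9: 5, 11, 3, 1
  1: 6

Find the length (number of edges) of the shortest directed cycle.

2

For each vertex v, BFS finds the shortest path from v back to v.
The shortest such closed walk is 8 → 4 → 8, length 2.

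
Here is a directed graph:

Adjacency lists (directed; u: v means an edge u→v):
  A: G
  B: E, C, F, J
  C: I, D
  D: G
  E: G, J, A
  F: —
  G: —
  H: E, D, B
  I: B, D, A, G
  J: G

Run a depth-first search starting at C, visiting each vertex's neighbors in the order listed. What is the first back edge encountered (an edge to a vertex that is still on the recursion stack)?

DFS from C (visiting each vertex's neighbors in the order listed); mark gray on enter, black on exit:
C gray
  I gray
    B gray
      E gray
        G gray
        G black
        J gray
          J→G: G black — skip
        J black
        A gray
          A→G: G black — skip
        A black
      E black
      B→C: C is gray → back edge
First back edge: B → C.

B->C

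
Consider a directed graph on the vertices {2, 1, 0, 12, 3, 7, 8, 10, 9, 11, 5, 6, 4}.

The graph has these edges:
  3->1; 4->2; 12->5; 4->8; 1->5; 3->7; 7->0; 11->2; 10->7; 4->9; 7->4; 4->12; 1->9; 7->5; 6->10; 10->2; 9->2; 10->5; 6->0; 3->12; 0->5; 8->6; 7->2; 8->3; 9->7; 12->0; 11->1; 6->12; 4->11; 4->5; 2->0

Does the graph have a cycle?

Yes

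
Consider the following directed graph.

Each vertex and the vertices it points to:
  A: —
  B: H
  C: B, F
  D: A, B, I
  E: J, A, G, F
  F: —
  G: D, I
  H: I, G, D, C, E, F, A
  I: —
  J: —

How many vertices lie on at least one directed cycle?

6

A vertex is on a directed cycle iff it belongs to a strongly connected component of size ≥ 2 (or has a self-loop).
The vertices on cycles are {B, C, D, E, G, H} — 6 in total.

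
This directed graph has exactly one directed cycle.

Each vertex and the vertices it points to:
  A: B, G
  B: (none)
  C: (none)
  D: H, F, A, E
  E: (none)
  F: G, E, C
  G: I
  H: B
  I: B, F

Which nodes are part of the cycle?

F, G, I

DFS with gray/black marking from F:
F gray
  G gray
    I gray
      B gray
      B black
      I→F: F is gray → back edge
Back edge closes the cycle F → G → I → F; its vertices are {F, G, I}.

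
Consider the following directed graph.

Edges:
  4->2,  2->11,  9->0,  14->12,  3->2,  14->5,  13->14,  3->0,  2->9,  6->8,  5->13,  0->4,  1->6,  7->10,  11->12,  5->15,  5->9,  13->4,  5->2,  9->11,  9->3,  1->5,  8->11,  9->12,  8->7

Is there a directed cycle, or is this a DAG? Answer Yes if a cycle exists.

DFS with white/gray/black marking, starting from 1:
1 gray
  6 gray
    8 gray
      7 gray
        10 gray
        10 black
      7 black
      11 gray
        12 gray
        12 black
      11 black
    8 black
  6 black
  5 gray
    13 gray
      4 gray
        2 gray
          9 gray
            9→12: 12 black — skip
            3 gray
              3→2: 2 is gray → back edge
Back edge found, so a cycle exists: 2 → 9 → 3 → 2.

Yes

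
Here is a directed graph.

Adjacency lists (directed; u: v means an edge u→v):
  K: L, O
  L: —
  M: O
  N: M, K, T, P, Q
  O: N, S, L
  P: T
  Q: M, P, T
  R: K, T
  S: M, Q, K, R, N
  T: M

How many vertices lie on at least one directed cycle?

9

A vertex is on a directed cycle iff it belongs to a strongly connected component of size ≥ 2 (or has a self-loop).
The vertices on cycles are {K, M, N, O, P, Q, R, S, T} — 9 in total.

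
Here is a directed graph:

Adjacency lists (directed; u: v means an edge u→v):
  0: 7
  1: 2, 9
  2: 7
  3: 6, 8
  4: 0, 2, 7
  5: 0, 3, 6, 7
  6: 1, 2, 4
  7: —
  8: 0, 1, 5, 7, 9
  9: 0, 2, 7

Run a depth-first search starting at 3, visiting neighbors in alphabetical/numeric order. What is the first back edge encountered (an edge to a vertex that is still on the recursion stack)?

DFS from 3 (visiting neighbors in alphabetical/numeric order); mark gray on enter, black on exit:
3 gray
  6 gray
    1 gray
      2 gray
        7 gray
        7 black
      2 black
      9 gray
        0 gray
          0→7: 7 black — skip
        0 black
        9→2: 2 black — skip
        9→7: 7 black — skip
      9 black
    1 black
    6→2: 2 black — skip
    4 gray
      4→0: 0 black — skip
      4→2: 2 black — skip
      4→7: 7 black — skip
    4 black
  6 black
  8 gray
    8→0: 0 black — skip
    8→1: 1 black — skip
    5 gray
      5→0: 0 black — skip
      5→3: 3 is gray → back edge
First back edge: 5 → 3.

5->3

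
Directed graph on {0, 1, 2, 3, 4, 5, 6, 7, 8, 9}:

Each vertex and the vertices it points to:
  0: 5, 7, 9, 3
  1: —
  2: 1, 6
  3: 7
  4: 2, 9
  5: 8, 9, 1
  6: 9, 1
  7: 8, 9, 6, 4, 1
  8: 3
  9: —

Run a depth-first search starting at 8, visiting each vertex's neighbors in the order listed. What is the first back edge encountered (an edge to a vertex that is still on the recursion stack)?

DFS from 8 (visiting each vertex's neighbors in the order listed); mark gray on enter, black on exit:
8 gray
  3 gray
    7 gray
      7→8: 8 is gray → back edge
First back edge: 7 → 8.

7→8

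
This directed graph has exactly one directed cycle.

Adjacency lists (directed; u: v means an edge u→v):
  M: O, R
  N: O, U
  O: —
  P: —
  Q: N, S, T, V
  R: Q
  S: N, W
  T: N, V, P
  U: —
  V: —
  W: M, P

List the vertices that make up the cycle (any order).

DFS with gray/black marking from R:
R gray
  Q gray
    N gray
      O gray
      O black
      U gray
      U black
    N black
    S gray
      S→N: N black — skip
      W gray
        M gray
          M→O: O black — skip
          M→R: R is gray → back edge
Back edge closes the cycle R → Q → S → W → M → R; its vertices are {M, Q, R, S, W}.

M, Q, R, S, W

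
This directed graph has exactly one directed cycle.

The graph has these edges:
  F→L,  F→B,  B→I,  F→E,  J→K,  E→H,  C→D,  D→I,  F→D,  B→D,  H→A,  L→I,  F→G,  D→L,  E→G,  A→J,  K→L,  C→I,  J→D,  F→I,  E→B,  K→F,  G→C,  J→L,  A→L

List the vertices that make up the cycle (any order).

DFS with gray/black marking from F:
F gray
  D gray
    L gray
      I gray
      I black
    L black
    D→I: I black — skip
  D black
  E gray
    B gray
      B→D: D black — skip
      B→I: I black — skip
    B black
    G gray
      C gray
        C→D: D black — skip
        C→I: I black — skip
      C black
    G black
    H gray
      A gray
        A→L: L black — skip
        J gray
          J→L: L black — skip
          J→D: D black — skip
          K gray
            K→L: L black — skip
            K→F: F is gray → back edge
Back edge closes the cycle F → E → H → A → J → K → F; its vertices are {A, E, F, H, J, K}.

A, E, F, H, J, K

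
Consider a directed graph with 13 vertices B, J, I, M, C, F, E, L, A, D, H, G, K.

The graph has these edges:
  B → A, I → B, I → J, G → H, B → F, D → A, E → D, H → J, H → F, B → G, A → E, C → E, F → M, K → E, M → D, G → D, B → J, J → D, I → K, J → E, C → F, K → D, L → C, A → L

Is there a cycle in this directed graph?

Yes

DFS with white/gray/black marking, starting from A:
A gray
  E gray
    D gray
      D→A: A is gray → back edge
Back edge found, so a cycle exists: A → E → D → A.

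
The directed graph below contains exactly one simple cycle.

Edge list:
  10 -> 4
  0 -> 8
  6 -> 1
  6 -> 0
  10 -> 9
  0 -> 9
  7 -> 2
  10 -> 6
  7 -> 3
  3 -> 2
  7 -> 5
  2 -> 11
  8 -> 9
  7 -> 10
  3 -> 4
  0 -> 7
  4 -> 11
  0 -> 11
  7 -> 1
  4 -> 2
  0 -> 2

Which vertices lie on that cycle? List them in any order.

0, 6, 7, 10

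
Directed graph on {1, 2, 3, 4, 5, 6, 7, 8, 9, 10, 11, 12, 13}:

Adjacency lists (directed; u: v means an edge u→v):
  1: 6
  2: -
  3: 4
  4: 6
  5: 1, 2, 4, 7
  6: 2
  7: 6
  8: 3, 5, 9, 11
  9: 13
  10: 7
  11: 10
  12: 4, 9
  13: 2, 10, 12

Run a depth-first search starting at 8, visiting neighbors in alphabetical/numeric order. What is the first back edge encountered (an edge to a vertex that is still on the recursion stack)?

DFS from 8 (visiting neighbors in alphabetical/numeric order); mark gray on enter, black on exit:
8 gray
  3 gray
    4 gray
      6 gray
        2 gray
        2 black
      6 black
    4 black
  3 black
  5 gray
    1 gray
      1→6: 6 black — skip
    1 black
    5→2: 2 black — skip
    5→4: 4 black — skip
    7 gray
      7→6: 6 black — skip
    7 black
  5 black
  9 gray
    13 gray
      13→2: 2 black — skip
      10 gray
        10→7: 7 black — skip
      10 black
      12 gray
        12→4: 4 black — skip
        12→9: 9 is gray → back edge
First back edge: 12 → 9.

12→9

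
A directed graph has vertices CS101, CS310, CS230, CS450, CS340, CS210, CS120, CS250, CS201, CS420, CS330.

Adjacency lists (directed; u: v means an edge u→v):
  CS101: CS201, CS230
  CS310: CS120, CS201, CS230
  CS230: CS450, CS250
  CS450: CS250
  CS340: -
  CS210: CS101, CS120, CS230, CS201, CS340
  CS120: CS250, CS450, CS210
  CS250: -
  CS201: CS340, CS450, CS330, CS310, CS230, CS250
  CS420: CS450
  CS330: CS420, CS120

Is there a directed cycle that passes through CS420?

No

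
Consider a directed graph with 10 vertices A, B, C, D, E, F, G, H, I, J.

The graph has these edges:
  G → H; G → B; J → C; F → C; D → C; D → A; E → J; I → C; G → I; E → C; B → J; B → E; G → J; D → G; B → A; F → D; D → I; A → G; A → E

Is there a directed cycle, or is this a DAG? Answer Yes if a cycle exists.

Yes

DFS with white/gray/black marking, starting from I:
I gray
  C gray
  C black
I black
A gray
  E gray
    J gray
      J→C: C black — skip
    J black
    E→C: C black — skip
  E black
  G gray
    G→I: I black — skip
    H gray
    H black
    G→J: J black — skip
    B gray
      B→E: E black — skip
      B→A: A is gray → back edge
Back edge found, so a cycle exists: A → G → B → A.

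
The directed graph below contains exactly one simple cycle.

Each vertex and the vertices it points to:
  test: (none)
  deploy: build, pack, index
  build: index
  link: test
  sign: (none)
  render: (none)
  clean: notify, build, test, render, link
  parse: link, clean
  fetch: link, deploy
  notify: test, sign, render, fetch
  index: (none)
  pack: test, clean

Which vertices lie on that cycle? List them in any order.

DFS with gray/black marking from clean:
clean gray
  notify gray
    test gray
    test black
    sign gray
    sign black
    render gray
    render black
    fetch gray
      link gray
        link→test: test black — skip
      link black
      deploy gray
        build gray
          index gray
          index black
        build black
        pack gray
          pack→test: test black — skip
          pack→clean: clean is gray → back edge
Back edge closes the cycle clean → notify → fetch → deploy → pack → clean; its vertices are {pack, clean, fetch, deploy, notify}.

pack, clean, fetch, deploy, notify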